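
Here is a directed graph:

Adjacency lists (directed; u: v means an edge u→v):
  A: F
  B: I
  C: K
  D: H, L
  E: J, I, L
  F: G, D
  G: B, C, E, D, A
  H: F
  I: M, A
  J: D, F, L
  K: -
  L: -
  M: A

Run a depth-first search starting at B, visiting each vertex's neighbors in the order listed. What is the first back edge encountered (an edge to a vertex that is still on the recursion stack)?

G->B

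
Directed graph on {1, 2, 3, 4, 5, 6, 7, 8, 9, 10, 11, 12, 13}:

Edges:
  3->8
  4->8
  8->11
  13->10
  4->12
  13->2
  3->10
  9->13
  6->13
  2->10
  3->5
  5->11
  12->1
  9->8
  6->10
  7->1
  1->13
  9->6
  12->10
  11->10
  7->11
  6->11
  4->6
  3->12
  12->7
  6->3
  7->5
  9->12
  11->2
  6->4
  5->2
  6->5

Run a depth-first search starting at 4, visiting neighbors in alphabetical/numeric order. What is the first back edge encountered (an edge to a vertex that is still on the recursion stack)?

6->4

DFS from 4 (visiting neighbors in alphabetical/numeric order); mark gray on enter, black on exit:
4 gray
  6 gray
    3 gray
      5 gray
        2 gray
          10 gray
          10 black
        2 black
        11 gray
          11→2: 2 black — skip
          11→10: 10 black — skip
        11 black
      5 black
      8 gray
        8→11: 11 black — skip
      8 black
      3→10: 10 black — skip
      12 gray
        1 gray
          13 gray
            13→2: 2 black — skip
            13→10: 10 black — skip
          13 black
        1 black
        7 gray
          7→1: 1 black — skip
          7→5: 5 black — skip
          7→11: 11 black — skip
        7 black
        12→10: 10 black — skip
      12 black
    3 black
    6→4: 4 is gray → back edge
First back edge: 6 → 4.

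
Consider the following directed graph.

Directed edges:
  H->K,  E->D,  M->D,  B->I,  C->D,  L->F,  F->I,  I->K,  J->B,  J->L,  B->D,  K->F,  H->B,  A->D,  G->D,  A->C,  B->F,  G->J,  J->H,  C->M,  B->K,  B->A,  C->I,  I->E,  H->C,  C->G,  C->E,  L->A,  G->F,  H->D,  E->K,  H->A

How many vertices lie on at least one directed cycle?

A vertex is on a directed cycle iff it belongs to a strongly connected component of size ≥ 2 (or has a self-loop).
The vertices on cycles are {A, B, C, E, F, G, H, I, J, K, L} — 11 in total.

11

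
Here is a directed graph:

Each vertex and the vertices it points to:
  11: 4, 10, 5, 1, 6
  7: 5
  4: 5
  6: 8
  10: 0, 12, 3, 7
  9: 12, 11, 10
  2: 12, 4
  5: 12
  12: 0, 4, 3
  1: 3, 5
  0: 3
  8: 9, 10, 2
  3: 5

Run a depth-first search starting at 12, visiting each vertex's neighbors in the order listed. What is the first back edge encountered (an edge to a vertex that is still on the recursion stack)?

5→12

DFS from 12 (visiting each vertex's neighbors in the order listed); mark gray on enter, black on exit:
12 gray
  0 gray
    3 gray
      5 gray
        5→12: 12 is gray → back edge
First back edge: 5 → 12.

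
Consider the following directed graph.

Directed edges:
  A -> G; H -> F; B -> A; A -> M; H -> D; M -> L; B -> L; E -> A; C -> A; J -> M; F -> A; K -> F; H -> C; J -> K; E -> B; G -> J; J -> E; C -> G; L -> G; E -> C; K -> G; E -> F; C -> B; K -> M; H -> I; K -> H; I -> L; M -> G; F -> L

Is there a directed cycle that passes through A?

A is on a cycle iff A can reach itself via ≥1 edge.
A → G → J → E → A — yes.

Yes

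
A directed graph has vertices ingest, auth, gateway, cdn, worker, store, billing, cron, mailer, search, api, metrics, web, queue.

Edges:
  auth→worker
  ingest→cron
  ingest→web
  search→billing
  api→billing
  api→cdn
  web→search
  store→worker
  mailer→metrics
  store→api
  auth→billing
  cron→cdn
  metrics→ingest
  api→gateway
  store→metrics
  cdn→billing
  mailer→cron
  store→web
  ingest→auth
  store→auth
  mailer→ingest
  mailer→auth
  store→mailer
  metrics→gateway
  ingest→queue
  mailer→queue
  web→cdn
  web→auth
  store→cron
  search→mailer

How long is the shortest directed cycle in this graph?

For each vertex v, BFS finds the shortest path from v back to v.
The shortest such closed walk is mailer → ingest → web → search → mailer, length 4.

4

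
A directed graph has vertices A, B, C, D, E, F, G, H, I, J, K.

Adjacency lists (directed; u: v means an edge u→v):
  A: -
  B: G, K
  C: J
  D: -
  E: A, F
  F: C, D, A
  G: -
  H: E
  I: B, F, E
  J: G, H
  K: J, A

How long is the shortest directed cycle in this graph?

5

For each vertex v, BFS finds the shortest path from v back to v.
The shortest such closed walk is F → C → J → H → E → F, length 5.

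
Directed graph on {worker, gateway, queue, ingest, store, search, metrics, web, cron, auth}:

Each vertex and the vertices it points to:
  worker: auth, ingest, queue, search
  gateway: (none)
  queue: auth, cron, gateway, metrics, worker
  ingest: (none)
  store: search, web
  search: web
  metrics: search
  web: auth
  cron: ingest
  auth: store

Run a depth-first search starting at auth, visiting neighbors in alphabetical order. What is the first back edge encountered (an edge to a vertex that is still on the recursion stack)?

DFS from auth (visiting neighbors in alphabetical order); mark gray on enter, black on exit:
auth gray
  store gray
    search gray
      web gray
        web→auth: auth is gray → back edge
First back edge: web → auth.

web→auth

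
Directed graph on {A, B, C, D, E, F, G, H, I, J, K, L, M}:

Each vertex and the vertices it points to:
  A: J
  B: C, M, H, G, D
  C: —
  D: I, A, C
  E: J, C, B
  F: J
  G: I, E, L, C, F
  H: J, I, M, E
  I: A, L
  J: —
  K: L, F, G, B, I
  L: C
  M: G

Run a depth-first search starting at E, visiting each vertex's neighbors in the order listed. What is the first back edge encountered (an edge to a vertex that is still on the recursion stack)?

DFS from E (visiting each vertex's neighbors in the order listed); mark gray on enter, black on exit:
E gray
  J gray
  J black
  C gray
  C black
  B gray
    B→C: C black — skip
    M gray
      G gray
        I gray
          A gray
            A→J: J black — skip
          A black
          L gray
            L→C: C black — skip
          L black
        I black
        G→E: E is gray → back edge
First back edge: G → E.

G->E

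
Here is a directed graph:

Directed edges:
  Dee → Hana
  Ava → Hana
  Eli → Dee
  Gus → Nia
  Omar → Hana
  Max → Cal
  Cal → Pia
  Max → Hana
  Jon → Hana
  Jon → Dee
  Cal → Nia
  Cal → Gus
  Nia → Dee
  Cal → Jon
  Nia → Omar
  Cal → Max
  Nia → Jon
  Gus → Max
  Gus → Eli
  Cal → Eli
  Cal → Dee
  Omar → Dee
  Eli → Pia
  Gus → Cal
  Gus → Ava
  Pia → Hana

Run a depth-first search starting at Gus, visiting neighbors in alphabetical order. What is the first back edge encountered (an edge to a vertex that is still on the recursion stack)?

Cal->Gus

DFS from Gus (visiting neighbors in alphabetical order); mark gray on enter, black on exit:
Gus gray
  Ava gray
    Hana gray
    Hana black
  Ava black
  Cal gray
    Dee gray
      Dee→Hana: Hana black — skip
    Dee black
    Eli gray
      Eli→Dee: Dee black — skip
      Pia gray
        Pia→Hana: Hana black — skip
      Pia black
    Eli black
    Cal→Gus: Gus is gray → back edge
First back edge: Cal → Gus.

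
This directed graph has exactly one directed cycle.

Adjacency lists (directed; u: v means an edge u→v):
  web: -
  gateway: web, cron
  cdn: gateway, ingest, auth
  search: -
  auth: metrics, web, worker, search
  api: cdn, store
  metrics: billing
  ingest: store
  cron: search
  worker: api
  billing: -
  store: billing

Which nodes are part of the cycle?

DFS with gray/black marking from cdn:
cdn gray
  gateway gray
    web gray
    web black
    cron gray
      search gray
      search black
    cron black
  gateway black
  ingest gray
    store gray
      billing gray
      billing black
    store black
  ingest black
  auth gray
    metrics gray
      metrics→billing: billing black — skip
    metrics black
    auth→web: web black — skip
    worker gray
      api gray
        api→cdn: cdn is gray → back edge
Back edge closes the cycle cdn → auth → worker → api → cdn; its vertices are {api, cdn, auth, worker}.

api, cdn, auth, worker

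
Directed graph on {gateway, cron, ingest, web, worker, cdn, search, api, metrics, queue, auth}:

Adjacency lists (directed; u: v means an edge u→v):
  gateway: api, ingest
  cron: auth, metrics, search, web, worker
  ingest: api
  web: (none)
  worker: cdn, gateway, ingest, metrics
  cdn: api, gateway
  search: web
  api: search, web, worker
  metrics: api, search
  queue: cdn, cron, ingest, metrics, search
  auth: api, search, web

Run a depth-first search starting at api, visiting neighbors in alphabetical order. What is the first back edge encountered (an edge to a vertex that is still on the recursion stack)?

cdn->api

DFS from api (visiting neighbors in alphabetical order); mark gray on enter, black on exit:
api gray
  search gray
    web gray
    web black
  search black
  api→web: web black — skip
  worker gray
    cdn gray
      cdn→api: api is gray → back edge
First back edge: cdn → api.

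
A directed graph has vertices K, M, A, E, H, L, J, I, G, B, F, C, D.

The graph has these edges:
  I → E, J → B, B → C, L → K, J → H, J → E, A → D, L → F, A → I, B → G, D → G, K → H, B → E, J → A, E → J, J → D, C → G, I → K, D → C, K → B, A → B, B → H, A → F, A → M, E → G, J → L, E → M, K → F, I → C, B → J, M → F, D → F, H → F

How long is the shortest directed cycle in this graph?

2

For each vertex v, BFS finds the shortest path from v back to v.
The shortest such closed walk is J → E → J, length 2.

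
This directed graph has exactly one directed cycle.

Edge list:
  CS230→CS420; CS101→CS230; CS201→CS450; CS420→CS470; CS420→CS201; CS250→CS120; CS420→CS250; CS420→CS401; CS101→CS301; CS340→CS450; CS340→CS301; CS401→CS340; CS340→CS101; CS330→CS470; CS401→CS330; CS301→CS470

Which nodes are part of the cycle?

DFS with gray/black marking from CS420:
CS420 gray
  CS470 gray
  CS470 black
  CS201 gray
    CS450 gray
    CS450 black
  CS201 black
  CS250 gray
    CS120 gray
    CS120 black
  CS250 black
  CS401 gray
    CS340 gray
      CS340→CS450: CS450 black — skip
      CS301 gray
        CS301→CS470: CS470 black — skip
      CS301 black
      CS101 gray
        CS101→CS301: CS301 black — skip
        CS230 gray
          CS230→CS420: CS420 is gray → back edge
Back edge closes the cycle CS420 → CS401 → CS340 → CS101 → CS230 → CS420; its vertices are {CS101, CS230, CS340, CS401, CS420}.

CS101, CS230, CS340, CS401, CS420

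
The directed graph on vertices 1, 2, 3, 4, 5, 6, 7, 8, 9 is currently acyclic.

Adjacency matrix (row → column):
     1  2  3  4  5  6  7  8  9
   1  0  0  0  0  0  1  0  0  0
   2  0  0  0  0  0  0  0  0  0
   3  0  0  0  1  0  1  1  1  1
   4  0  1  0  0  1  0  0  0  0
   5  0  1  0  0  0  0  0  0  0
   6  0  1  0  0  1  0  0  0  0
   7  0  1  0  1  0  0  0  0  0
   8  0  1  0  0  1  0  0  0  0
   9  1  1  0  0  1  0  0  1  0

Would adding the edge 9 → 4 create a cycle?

Adding 9→4 creates a cycle iff 4 can already reach 9.
Explore from 4: no path reaches 9. The graph stays acyclic.

No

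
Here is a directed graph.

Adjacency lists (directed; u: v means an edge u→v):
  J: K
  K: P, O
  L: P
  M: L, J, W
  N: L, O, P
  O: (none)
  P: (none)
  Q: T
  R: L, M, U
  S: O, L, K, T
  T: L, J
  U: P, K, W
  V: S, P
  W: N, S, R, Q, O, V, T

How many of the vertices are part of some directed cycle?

4

A vertex is on a directed cycle iff it belongs to a strongly connected component of size ≥ 2 (or has a self-loop).
The vertices on cycles are {M, R, U, W} — 4 in total.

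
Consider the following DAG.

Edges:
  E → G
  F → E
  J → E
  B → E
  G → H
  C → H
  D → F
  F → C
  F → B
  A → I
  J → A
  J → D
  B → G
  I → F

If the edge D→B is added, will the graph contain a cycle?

No

Adding D→B creates a cycle iff B can already reach D.
Explore from B: no path reaches D. The graph stays acyclic.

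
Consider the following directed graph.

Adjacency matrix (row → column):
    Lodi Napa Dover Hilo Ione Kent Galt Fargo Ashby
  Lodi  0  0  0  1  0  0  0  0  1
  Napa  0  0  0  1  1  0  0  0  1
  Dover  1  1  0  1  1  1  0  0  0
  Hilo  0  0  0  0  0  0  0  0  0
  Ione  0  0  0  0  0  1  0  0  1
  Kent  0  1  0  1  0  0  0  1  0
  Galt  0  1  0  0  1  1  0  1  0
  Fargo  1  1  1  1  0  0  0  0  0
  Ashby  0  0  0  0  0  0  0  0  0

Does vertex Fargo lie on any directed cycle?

Yes

Fargo is on a cycle iff Fargo can reach itself via ≥1 edge.
Fargo → Dover → Kent → Fargo — yes.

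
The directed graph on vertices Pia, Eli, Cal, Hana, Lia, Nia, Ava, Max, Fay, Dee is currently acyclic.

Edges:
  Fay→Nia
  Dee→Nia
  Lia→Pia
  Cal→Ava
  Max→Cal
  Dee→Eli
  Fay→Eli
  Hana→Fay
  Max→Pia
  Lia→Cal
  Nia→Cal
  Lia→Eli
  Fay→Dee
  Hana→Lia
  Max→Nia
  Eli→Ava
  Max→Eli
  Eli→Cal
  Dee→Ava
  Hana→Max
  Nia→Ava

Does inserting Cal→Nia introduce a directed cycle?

Yes

Adding Cal→Nia creates a cycle iff Nia can already reach Cal.
Path from Nia: Nia → Cal.
So Nia → … → Cal → Nia is a cycle.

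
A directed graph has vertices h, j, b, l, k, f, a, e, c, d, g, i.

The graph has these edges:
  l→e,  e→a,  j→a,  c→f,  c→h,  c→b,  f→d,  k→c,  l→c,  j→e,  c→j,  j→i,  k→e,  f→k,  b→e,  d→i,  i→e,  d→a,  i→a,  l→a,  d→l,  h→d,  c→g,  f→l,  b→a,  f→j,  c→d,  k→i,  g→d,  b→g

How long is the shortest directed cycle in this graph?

3

For each vertex v, BFS finds the shortest path from v back to v.
The shortest such closed walk is c → d → l → c, length 3.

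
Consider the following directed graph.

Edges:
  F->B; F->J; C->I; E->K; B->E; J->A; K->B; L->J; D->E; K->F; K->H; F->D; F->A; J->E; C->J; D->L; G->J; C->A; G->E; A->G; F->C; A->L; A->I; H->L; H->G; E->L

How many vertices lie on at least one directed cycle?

A vertex is on a directed cycle iff it belongs to a strongly connected component of size ≥ 2 (or has a self-loop).
The vertices on cycles are {A, B, C, D, E, F, G, H, J, K, L} — 11 in total.

11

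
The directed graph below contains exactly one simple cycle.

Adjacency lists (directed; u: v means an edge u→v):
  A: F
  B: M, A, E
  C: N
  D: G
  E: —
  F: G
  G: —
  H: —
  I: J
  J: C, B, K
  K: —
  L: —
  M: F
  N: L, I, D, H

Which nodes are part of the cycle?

DFS with gray/black marking from J:
J gray
  C gray
    N gray
      L gray
      L black
      I gray
        I→J: J is gray → back edge
Back edge closes the cycle J → C → N → I → J; its vertices are {C, I, J, N}.

C, I, J, N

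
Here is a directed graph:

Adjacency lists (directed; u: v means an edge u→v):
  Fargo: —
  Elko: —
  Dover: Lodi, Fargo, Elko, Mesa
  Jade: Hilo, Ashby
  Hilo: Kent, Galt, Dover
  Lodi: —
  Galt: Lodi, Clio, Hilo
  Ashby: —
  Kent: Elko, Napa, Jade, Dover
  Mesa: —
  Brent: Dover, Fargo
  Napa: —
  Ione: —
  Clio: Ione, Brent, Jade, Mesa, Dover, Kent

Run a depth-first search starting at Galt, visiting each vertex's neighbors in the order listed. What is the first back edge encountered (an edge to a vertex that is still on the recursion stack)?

DFS from Galt (visiting each vertex's neighbors in the order listed); mark gray on enter, black on exit:
Galt gray
  Lodi gray
  Lodi black
  Clio gray
    Ione gray
    Ione black
    Brent gray
      Dover gray
        Dover→Lodi: Lodi black — skip
        Fargo gray
        Fargo black
        Elko gray
        Elko black
        Mesa gray
        Mesa black
      Dover black
      Brent→Fargo: Fargo black — skip
    Brent black
    Jade gray
      Hilo gray
        Kent gray
          Kent→Elko: Elko black — skip
          Napa gray
          Napa black
          Kent→Jade: Jade is gray → back edge
First back edge: Kent → Jade.

Kent→Jade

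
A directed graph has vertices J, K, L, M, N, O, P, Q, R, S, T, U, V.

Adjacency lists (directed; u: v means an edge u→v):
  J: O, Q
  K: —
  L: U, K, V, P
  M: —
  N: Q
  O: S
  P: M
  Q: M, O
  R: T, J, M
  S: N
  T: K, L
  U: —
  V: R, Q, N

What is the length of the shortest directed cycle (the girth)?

4

For each vertex v, BFS finds the shortest path from v back to v.
The shortest such closed walk is R → T → L → V → R, length 4.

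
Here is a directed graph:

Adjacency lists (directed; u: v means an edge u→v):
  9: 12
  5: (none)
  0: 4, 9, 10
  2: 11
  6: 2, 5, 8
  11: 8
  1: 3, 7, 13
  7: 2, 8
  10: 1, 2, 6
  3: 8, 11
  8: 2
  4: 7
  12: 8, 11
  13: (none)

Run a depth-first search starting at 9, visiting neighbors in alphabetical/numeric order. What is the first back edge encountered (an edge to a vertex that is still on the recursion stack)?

11→8

DFS from 9 (visiting neighbors in alphabetical/numeric order); mark gray on enter, black on exit:
9 gray
  12 gray
    8 gray
      2 gray
        11 gray
          11→8: 8 is gray → back edge
First back edge: 11 → 8.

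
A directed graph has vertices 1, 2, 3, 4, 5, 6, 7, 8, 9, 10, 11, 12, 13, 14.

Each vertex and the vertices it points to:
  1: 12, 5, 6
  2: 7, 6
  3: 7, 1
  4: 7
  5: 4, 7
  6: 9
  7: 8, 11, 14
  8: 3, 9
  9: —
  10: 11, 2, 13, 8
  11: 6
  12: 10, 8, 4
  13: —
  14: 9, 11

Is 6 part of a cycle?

6 lies on a cycle iff there is a path from 6 back to itself.
Exploring from 6, it never reaches itself; equivalently, its strongly connected component is a singleton.

No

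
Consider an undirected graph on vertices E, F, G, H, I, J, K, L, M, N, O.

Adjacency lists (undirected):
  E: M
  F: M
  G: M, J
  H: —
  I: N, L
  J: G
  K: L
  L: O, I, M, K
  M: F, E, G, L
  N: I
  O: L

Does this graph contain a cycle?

No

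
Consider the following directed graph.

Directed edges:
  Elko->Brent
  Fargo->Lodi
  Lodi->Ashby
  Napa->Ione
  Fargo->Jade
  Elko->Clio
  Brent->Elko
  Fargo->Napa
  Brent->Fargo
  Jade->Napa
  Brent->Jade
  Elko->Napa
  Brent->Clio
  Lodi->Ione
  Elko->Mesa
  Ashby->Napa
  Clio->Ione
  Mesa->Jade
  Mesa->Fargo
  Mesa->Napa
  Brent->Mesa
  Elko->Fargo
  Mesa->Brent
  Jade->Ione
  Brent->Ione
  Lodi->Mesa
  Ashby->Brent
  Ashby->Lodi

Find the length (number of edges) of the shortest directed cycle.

For each vertex v, BFS finds the shortest path from v back to v.
The shortest such closed walk is Ashby → Lodi → Ashby, length 2.

2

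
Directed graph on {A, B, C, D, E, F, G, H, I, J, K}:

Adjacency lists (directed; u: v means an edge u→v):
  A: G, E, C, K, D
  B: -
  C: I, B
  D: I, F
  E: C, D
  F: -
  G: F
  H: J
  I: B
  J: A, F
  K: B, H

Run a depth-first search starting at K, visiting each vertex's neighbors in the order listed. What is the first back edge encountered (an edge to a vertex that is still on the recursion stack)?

A->K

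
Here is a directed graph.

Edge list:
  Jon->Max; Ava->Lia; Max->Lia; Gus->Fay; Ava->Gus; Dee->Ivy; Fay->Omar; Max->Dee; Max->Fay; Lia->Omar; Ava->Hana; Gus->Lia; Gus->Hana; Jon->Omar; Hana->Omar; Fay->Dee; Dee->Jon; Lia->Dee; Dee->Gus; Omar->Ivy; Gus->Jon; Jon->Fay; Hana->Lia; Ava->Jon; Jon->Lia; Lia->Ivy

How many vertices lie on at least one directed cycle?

7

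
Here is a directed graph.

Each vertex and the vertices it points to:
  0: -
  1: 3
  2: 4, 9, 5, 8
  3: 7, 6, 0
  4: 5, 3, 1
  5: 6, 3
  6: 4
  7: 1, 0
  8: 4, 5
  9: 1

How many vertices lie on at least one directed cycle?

6

A vertex is on a directed cycle iff it belongs to a strongly connected component of size ≥ 2 (or has a self-loop).
The vertices on cycles are {1, 3, 4, 5, 6, 7} — 6 in total.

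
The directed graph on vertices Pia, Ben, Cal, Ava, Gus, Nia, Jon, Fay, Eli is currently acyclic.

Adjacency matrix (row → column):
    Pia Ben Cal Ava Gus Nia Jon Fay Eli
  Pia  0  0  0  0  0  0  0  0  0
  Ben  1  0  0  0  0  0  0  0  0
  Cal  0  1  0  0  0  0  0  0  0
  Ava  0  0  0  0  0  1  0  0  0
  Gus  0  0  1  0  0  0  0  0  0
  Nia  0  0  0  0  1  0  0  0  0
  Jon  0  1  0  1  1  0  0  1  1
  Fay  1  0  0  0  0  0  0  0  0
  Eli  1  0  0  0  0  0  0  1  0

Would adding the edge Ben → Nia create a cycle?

Adding Ben→Nia creates a cycle iff Nia can already reach Ben.
Path from Nia: Nia → Gus → Cal → Ben.
So Nia → … → Ben → Nia is a cycle.

Yes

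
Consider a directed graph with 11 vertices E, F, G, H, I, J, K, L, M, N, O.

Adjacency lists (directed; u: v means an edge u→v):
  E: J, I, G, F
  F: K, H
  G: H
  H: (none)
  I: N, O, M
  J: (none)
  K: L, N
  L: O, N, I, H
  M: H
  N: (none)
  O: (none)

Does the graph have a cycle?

DFS with white/gray/black marking, starting from O:
O gray
O black
E gray
  J gray
  J black
  I gray
    N gray
    N black
    I→O: O black — skip
    M gray
      H gray
      H black
    M black
  I black
  G gray
    G→H: H black — skip
  G black
  F gray
    K gray
      L gray
        L→O: O black — skip
        L→N: N black — skip
        L→I: I black — skip
        L→H: H black — skip
      L black
      K→N: N black — skip
    K black
    F→H: H black — skip
  F black
E black
Every edge goes to a white or black vertex — no back edge, so the graph is acyclic.

No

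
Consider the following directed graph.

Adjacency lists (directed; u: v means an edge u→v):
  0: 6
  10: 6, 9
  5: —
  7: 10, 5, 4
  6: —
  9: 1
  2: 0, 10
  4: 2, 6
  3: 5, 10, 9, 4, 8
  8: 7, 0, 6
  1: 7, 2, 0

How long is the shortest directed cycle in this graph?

For each vertex v, BFS finds the shortest path from v back to v.
The shortest such closed walk is 9 → 1 → 7 → 10 → 9, length 4.

4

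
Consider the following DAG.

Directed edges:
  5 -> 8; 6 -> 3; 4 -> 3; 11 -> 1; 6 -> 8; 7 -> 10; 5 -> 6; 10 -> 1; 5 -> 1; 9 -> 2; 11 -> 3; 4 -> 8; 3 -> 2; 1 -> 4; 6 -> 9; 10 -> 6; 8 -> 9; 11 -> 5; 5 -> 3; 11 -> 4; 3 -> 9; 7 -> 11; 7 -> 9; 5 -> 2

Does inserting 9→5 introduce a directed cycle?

Yes

Adding 9→5 creates a cycle iff 5 can already reach 9.
Path from 5: 5 → 3 → 9.
So 5 → … → 9 → 5 is a cycle.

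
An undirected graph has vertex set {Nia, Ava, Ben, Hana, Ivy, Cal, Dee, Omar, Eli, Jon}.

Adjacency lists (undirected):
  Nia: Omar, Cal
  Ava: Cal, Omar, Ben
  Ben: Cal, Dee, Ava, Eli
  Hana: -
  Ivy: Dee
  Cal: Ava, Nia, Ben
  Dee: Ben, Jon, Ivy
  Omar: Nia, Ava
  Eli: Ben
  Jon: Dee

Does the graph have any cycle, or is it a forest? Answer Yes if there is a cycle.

Yes

DFS, tracking each vertex's parent; an edge to a visited non-parent vertex closes a cycle.
Start from Ava:
visit Ava (parent –)
  visit Cal (parent Ava)
    Cal–Ava: parent, skip
    visit Nia (parent Cal)
      visit Omar (parent Nia)
        Omar–Nia: parent, skip
        Omar–Ava: Ava visited and ≠ parent → cycle
Cycle: Ava – Cal – Nia – Omar – Ava.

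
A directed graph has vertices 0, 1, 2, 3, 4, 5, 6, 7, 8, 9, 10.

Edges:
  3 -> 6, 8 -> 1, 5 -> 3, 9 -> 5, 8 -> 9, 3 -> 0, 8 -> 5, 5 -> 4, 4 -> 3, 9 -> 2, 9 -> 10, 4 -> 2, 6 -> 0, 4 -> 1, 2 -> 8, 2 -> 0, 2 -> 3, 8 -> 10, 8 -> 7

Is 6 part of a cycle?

No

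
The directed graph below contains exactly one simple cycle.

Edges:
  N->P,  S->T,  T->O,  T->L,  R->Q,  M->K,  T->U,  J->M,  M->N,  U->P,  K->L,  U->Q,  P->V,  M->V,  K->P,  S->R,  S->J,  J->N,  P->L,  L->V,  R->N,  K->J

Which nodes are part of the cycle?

DFS with gray/black marking from J:
J gray
  M gray
    K gray
      P gray
        L gray
          V gray
          V black
        L black
        P→V: V black — skip
      P black
      K→J: J is gray → back edge
Back edge closes the cycle J → M → K → J; its vertices are {J, K, M}.

J, K, M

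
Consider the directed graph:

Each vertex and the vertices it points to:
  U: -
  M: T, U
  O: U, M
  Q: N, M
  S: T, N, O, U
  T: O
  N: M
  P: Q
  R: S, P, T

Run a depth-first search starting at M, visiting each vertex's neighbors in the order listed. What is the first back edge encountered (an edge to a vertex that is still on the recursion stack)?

DFS from M (visiting each vertex's neighbors in the order listed); mark gray on enter, black on exit:
M gray
  T gray
    O gray
      U gray
      U black
      O→M: M is gray → back edge
First back edge: O → M.

O→M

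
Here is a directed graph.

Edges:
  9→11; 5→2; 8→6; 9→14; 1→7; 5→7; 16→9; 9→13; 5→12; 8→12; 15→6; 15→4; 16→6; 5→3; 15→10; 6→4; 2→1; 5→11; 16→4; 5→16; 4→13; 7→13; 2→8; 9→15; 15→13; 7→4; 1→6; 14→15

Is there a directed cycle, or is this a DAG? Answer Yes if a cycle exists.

No

DFS with white/gray/black marking, starting from 1:
1 gray
  7 gray
    13 gray
    13 black
    4 gray
      4→13: 13 black — skip
    4 black
  7 black
  6 gray
    6→4: 4 black — skip
  6 black
1 black
2 gray
  8 gray
    8→6: 6 black — skip
    12 gray
    12 black
  8 black
  2→1: 1 black — skip
2 black
3 gray
3 black
5 gray
  5→2: 2 black — skip
  11 gray
  11 black
  5→3: 3 black — skip
  5→12: 12 black — skip
  5→7: 7 black — skip
  16 gray
    16→6: 6 black — skip
    16→4: 4 black — skip
    9 gray
      15 gray
        15→13: 13 black — skip
        15→4: 4 black — skip
        15→6: 6 black — skip
        10 gray
        10 black
      15 black
      9→11: 11 black — skip
      14 gray
        14→15: 15 black — skip
      14 black
      9→13: 13 black — skip
    9 black
  16 black
5 black
Every edge goes to a white or black vertex — no back edge, so the graph is acyclic.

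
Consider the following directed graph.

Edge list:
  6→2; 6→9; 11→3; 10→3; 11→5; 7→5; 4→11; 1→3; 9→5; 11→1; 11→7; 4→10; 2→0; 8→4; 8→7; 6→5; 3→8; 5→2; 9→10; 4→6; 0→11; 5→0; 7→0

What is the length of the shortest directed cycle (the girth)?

3

For each vertex v, BFS finds the shortest path from v back to v.
The shortest such closed walk is 11 → 7 → 0 → 11, length 3.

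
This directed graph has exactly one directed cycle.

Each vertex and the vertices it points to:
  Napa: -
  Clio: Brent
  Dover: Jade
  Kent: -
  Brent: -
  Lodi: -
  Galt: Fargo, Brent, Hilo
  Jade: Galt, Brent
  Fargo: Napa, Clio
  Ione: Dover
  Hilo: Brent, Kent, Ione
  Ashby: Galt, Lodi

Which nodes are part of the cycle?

Galt, Hilo, Ione, Jade, Dover

DFS with gray/black marking from Galt:
Galt gray
  Fargo gray
    Napa gray
    Napa black
    Clio gray
      Brent gray
      Brent black
    Clio black
  Fargo black
  Galt→Brent: Brent black — skip
  Hilo gray
    Hilo→Brent: Brent black — skip
    Kent gray
    Kent black
    Ione gray
      Dover gray
        Jade gray
          Jade→Galt: Galt is gray → back edge
Back edge closes the cycle Galt → Hilo → Ione → Dover → Jade → Galt; its vertices are {Galt, Hilo, Ione, Jade, Dover}.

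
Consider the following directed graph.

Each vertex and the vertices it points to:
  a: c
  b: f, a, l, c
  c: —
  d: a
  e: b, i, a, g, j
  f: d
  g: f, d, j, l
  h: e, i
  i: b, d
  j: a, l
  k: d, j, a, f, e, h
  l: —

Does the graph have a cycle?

DFS with white/gray/black marking, starting from a:
a gray
  c gray
  c black
a black
b gray
  f gray
    d gray
      d→a: a black — skip
    d black
  f black
  b→a: a black — skip
  l gray
  l black
  b→c: c black — skip
b black
e gray
  e→b: b black — skip
  i gray
    i→b: b black — skip
    i→d: d black — skip
  i black
  e→a: a black — skip
  g gray
    g→f: f black — skip
    g→d: d black — skip
    j gray
      j→a: a black — skip
      j→l: l black — skip
    j black
    g→l: l black — skip
  g black
  e→j: j black — skip
e black
h gray
  h→e: e black — skip
  h→i: i black — skip
h black
k gray
  k→d: d black — skip
  k→j: j black — skip
  k→a: a black — skip
  k→f: f black — skip
  k→e: e black — skip
  k→h: h black — skip
k black
Every edge goes to a white or black vertex — no back edge, so the graph is acyclic.

No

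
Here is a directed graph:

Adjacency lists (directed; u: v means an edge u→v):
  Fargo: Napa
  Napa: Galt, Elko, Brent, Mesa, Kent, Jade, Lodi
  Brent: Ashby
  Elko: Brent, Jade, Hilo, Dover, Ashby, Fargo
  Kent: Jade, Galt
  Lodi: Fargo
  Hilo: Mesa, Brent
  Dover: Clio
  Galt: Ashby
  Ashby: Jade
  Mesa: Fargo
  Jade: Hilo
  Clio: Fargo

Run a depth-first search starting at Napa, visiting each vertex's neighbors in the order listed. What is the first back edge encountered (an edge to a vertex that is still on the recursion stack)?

Fargo->Napa

DFS from Napa (visiting each vertex's neighbors in the order listed); mark gray on enter, black on exit:
Napa gray
  Galt gray
    Ashby gray
      Jade gray
        Hilo gray
          Mesa gray
            Fargo gray
              Fargo→Napa: Napa is gray → back edge
First back edge: Fargo → Napa.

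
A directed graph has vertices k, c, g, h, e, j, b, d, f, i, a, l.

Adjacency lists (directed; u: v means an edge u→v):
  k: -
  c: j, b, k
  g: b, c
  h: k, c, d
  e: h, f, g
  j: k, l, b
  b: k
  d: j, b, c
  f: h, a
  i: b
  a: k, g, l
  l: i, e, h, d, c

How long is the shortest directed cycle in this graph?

For each vertex v, BFS finds the shortest path from v back to v.
The shortest such closed walk is l → c → j → l, length 3.

3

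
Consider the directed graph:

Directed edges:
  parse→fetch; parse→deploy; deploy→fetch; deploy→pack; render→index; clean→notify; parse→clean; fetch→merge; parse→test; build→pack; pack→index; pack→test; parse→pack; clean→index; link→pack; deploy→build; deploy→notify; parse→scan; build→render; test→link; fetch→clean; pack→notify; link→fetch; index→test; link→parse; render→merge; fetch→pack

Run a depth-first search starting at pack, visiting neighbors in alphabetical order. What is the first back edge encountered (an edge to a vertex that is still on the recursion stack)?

DFS from pack (visiting neighbors in alphabetical order); mark gray on enter, black on exit:
pack gray
  index gray
    test gray
      link gray
        fetch gray
          clean gray
            clean→index: index is gray → back edge
First back edge: clean → index.

clean→index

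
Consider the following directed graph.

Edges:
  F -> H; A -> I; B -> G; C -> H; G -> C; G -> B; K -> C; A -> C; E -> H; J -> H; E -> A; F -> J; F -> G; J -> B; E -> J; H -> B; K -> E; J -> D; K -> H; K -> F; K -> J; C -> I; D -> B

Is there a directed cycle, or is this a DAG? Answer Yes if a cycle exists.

DFS with white/gray/black marking, starting from K:
K gray
  H gray
    B gray
      G gray
        G→B: B is gray → back edge
Back edge found, so a cycle exists: B → G → B.

Yes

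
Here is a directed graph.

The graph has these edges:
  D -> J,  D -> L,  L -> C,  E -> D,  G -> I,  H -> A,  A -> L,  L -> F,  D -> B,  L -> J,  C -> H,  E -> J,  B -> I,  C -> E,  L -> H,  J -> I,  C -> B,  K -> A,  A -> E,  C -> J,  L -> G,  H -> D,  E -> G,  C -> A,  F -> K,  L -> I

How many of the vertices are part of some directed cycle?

8

A vertex is on a directed cycle iff it belongs to a strongly connected component of size ≥ 2 (or has a self-loop).
The vertices on cycles are {A, C, D, E, F, H, K, L} — 8 in total.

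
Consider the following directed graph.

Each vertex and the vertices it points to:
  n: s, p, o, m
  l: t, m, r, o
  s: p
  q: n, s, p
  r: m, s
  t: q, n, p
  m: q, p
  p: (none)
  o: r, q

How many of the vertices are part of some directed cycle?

5

A vertex is on a directed cycle iff it belongs to a strongly connected component of size ≥ 2 (or has a self-loop).
The vertices on cycles are {m, n, o, q, r} — 5 in total.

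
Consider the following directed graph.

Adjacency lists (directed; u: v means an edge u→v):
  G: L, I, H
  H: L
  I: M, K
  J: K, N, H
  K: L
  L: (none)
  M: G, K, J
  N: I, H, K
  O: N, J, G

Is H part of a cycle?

No

H lies on a cycle iff there is a path from H back to itself.
Exploring from H, it never reaches itself; equivalently, its strongly connected component is a singleton.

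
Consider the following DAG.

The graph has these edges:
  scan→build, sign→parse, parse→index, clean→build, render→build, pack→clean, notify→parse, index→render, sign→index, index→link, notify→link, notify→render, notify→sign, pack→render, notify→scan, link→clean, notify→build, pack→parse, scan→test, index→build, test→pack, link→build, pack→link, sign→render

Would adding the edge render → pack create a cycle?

Adding render→pack creates a cycle iff pack can already reach render.
Path from pack: pack → render.
So pack → … → render → pack is a cycle.

Yes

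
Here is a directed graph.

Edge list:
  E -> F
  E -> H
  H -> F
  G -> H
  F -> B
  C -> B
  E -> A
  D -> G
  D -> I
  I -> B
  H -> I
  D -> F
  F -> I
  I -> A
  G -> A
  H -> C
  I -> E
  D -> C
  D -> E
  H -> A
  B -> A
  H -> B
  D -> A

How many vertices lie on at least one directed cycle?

A vertex is on a directed cycle iff it belongs to a strongly connected component of size ≥ 2 (or has a self-loop).
The vertices on cycles are {E, F, H, I} — 4 in total.

4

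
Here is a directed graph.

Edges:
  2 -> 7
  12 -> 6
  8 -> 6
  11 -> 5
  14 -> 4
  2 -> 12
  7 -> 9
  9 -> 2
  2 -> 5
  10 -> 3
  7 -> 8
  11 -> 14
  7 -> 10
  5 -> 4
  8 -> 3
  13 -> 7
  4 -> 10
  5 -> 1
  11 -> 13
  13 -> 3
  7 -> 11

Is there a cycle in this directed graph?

Yes

DFS with white/gray/black marking, starting from 12:
12 gray
  6 gray
  6 black
12 black
1 gray
1 black
2 gray
  5 gray
    5→1: 1 black — skip
    4 gray
      10 gray
        3 gray
        3 black
      10 black
    4 black
  5 black
  2→12: 12 black — skip
  7 gray
    7→10: 10 black — skip
    9 gray
      9→2: 2 is gray → back edge
Back edge found, so a cycle exists: 2 → 7 → 9 → 2.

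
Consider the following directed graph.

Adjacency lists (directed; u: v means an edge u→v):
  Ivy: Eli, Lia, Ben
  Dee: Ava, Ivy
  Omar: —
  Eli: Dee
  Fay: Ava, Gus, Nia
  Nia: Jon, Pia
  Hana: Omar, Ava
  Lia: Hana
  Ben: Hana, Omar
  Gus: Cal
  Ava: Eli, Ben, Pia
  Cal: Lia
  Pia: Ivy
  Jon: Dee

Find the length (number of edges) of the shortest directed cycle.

3

For each vertex v, BFS finds the shortest path from v back to v.
The shortest such closed walk is Ava → Eli → Dee → Ava, length 3.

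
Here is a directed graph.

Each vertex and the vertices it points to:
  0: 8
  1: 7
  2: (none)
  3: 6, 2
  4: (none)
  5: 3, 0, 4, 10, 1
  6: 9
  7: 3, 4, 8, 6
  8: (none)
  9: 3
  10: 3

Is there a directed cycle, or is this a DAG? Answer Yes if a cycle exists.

DFS with white/gray/black marking, starting from 10:
10 gray
  3 gray
    6 gray
      9 gray
        9→3: 3 is gray → back edge
Back edge found, so a cycle exists: 3 → 6 → 9 → 3.

Yes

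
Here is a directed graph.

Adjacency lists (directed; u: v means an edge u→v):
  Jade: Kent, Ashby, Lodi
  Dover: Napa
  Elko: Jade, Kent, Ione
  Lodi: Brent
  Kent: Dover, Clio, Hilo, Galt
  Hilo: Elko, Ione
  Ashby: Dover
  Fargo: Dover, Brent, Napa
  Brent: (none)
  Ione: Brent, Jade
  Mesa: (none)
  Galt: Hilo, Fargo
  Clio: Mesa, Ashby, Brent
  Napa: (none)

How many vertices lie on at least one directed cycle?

6

A vertex is on a directed cycle iff it belongs to a strongly connected component of size ≥ 2 (or has a self-loop).
The vertices on cycles are {Elko, Galt, Hilo, Ione, Jade, Kent} — 6 in total.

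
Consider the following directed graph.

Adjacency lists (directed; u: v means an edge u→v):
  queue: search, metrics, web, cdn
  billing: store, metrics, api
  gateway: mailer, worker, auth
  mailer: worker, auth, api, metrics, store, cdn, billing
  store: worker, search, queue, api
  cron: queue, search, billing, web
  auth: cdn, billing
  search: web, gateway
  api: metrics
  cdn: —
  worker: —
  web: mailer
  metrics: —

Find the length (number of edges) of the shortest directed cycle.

For each vertex v, BFS finds the shortest path from v back to v.
The shortest such closed walk is search → web → mailer → store → search, length 4.

4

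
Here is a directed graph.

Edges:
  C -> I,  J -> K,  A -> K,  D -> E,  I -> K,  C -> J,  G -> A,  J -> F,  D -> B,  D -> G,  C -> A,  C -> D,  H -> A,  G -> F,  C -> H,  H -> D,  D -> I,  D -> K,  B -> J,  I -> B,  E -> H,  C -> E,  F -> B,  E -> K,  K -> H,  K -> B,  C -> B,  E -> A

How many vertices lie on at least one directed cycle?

10

A vertex is on a directed cycle iff it belongs to a strongly connected component of size ≥ 2 (or has a self-loop).
The vertices on cycles are {A, B, D, E, F, G, H, I, J, K} — 10 in total.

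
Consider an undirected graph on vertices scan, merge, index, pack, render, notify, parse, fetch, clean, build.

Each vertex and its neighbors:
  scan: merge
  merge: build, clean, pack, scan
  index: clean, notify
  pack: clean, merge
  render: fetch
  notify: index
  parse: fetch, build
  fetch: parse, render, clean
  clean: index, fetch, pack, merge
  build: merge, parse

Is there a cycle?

DFS, tracking each vertex's parent; an edge to a visited non-parent vertex closes a cycle.
Start from parse:
visit parse (parent –)
  visit fetch (parent parse)
    fetch–parse: parent, skip
    visit render (parent fetch)
      render–fetch: parent, skip
    visit clean (parent fetch)
      visit index (parent clean)
        index–clean: parent, skip
        visit notify (parent index)
          notify–index: parent, skip
      clean–fetch: parent, skip
      visit pack (parent clean)
        pack–clean: parent, skip
        visit merge (parent pack)
          visit build (parent merge)
            build–merge: parent, skip
            build–parse: parse visited and ≠ parent → cycle
Cycle: parse – fetch – clean – pack – merge – build – parse.

Yes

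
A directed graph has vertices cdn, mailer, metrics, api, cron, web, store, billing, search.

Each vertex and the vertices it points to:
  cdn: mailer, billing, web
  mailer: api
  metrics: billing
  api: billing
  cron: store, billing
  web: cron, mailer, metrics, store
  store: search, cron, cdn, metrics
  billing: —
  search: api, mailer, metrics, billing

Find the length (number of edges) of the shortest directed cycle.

For each vertex v, BFS finds the shortest path from v back to v.
The shortest such closed walk is store → cron → store, length 2.

2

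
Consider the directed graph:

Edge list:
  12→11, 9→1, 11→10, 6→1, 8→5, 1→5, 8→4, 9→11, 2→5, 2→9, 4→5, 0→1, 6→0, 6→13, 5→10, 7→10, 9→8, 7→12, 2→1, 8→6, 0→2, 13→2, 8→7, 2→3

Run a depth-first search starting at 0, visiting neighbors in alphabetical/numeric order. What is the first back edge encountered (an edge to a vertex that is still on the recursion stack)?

DFS from 0 (visiting neighbors in alphabetical/numeric order); mark gray on enter, black on exit:
0 gray
  1 gray
    5 gray
      10 gray
      10 black
    5 black
  1 black
  2 gray
    2→1: 1 black — skip
    3 gray
    3 black
    2→5: 5 black — skip
    9 gray
      9→1: 1 black — skip
      8 gray
        4 gray
          4→5: 5 black — skip
        4 black
        8→5: 5 black — skip
        6 gray
          6→0: 0 is gray → back edge
First back edge: 6 → 0.

6→0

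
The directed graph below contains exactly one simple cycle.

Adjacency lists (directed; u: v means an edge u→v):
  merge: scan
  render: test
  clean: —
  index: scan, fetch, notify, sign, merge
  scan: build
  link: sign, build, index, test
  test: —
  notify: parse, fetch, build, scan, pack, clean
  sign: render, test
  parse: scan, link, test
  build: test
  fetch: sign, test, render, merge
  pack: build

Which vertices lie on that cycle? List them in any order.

link, index, parse, notify

DFS with gray/black marking from index:
index gray
  scan gray
    build gray
      test gray
      test black
    build black
  scan black
  fetch gray
    sign gray
      render gray
        render→test: test black — skip
      render black
      sign→test: test black — skip
    sign black
    fetch→test: test black — skip
    fetch→render: render black — skip
    merge gray
      merge→scan: scan black — skip
    merge black
  fetch black
  notify gray
    parse gray
      parse→scan: scan black — skip
      link gray
        link→sign: sign black — skip
        link→build: build black — skip
        link→index: index is gray → back edge
Back edge closes the cycle index → notify → parse → link → index; its vertices are {link, index, parse, notify}.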